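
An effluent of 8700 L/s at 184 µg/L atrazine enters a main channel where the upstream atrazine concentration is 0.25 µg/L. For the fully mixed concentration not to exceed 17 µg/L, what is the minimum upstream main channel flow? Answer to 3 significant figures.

86700 L/s

Set C_mix = 17: (Q·0.2500 + 8700·184.0) / (Q + 8700) = 17
→ Q = 8700·(184.0 − 17)/(17 − 0.2500) = 86740 L/s.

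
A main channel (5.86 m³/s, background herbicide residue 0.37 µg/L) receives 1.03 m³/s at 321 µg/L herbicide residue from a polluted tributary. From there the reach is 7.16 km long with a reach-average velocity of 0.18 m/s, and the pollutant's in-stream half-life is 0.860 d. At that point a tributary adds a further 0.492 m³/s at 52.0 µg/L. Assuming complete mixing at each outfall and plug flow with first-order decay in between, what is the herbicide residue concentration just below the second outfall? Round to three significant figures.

34.6 µg/L

Mass balance: C = (5.860·0.3700 + 1.030·321.0) / 6.890 = 332.8/6.890 = 48.30 µg/L; combined flow 6.890 m³/s.
Travel time t = 7.16·1000 / 0.18 = 39780 s = 11.05 h.
Half-life 0.860 d → k = ln 2 / 0.860 = 0.8060 d⁻¹.
After decay, C = 48.30 × e^(−kt) = 48.30 × 0.6900 = 33.33 µg/L.
Second outfall: C = (6.890·33.33 + 0.4920·52.00)/7.382 = 34.57 µg/L.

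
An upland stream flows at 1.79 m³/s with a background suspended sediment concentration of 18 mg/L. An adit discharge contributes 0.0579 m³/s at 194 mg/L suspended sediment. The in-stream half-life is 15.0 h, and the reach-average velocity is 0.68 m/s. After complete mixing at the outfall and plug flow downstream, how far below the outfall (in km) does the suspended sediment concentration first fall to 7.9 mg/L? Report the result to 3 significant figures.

57.8 km

Conservation of mass: C = (1.790·18.00 + 0.05790·194.0) / 1.848 = 43.45/1.848 = 23.51 mg/L.
Half-life 15.0 h → k = ln 2 / 15.0 = 0.04621 h⁻¹ = 1.109 d⁻¹.
Set 23.51·exp(−k·t) = 7.9 → t = ln(23.51/7.9)/k = 84980 s = 23.60 h.
Distance = v·t = 0.68·84980 = 57780 m = 57.78 km.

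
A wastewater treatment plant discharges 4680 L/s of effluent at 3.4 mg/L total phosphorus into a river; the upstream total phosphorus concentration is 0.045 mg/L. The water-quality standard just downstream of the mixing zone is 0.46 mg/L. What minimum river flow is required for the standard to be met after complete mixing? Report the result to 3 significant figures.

33200 L/s

Set C_mix = 0.46: (Q·0.04500 + 4680·3.400) / (Q + 4680) = 0.46
→ Q = 4680·(3.400 − 0.46)/(0.46 − 0.04500) = 33150 L/s.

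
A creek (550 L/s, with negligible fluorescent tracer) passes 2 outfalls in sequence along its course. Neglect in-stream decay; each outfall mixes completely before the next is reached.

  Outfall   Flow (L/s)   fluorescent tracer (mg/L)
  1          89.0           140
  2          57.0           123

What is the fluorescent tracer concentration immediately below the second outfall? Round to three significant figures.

Below outfall 1: Q → 639.0 L/s, C = (550.0·0 + 89.00·140.0)/639.0 = 19.50 mg/L.
Below outfall 2: Q → 696.0 L/s, C = (639.0·19.50 + 57.00·123.0)/696.0 = 27.98 mg/L.

28.0 mg/L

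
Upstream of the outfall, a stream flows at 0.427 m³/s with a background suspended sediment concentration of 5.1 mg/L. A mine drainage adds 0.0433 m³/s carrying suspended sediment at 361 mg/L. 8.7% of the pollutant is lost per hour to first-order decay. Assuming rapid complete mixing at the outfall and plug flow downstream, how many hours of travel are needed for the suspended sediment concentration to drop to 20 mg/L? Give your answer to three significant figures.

Flow-weighted average: C = (0.4270·5.100 + 0.04330·361.0) / 0.4703 = 17.81/0.4703 = 37.87 mg/L.
8.7%/h lost → k = −ln(1 − 0.087) = 0.09102 h⁻¹.
37.87·exp(−k·t) = 20 → t = ln(37.87/20)/k = 25250 s = 7.013 h.

7.01 h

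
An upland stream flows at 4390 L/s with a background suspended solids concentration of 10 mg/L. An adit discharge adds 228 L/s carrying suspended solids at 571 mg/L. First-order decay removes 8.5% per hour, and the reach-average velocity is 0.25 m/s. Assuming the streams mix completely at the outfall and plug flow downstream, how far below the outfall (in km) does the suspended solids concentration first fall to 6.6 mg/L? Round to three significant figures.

Mixed concentration C = ΣQC/ΣQ = (4390·10.00 + 228.0·571.0) / 4618 = 174100/4618 = 37.70 mg/L.
8.5%/h lost → k = −ln(1 − 0.085) = 0.08883 h⁻¹.
Set 37.70·exp(−k·t) = 6.6 → t = ln(37.70/6.6)/k = 70620 s = 19.62 h.
Distance = v·t = 0.25·70620 = 17650 m = 17.65 km.

17.7 km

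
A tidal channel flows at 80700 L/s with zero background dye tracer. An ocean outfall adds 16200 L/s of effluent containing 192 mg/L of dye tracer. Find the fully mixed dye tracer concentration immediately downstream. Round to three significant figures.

After mixing, C = (80700·0 + 16200·192.0) / 96900 = 3110000/96900 = 32.10 mg/L.

32.1 mg/L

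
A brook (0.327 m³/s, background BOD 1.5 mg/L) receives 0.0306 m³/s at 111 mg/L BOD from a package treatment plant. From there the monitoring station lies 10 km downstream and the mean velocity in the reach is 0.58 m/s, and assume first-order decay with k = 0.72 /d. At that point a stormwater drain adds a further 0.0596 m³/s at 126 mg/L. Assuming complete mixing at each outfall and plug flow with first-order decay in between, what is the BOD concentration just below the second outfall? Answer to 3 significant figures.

26.1 mg/L

Flow-weighted average: C = (0.3270·1.500 + 0.03060·111.0) / 0.3576 = 3.887/0.3576 = 10.87 mg/L; combined flow 0.3576 m³/s.
Travel time t = 10·1000 / 0.58 = 17240 s = 4.789 h.
Applying C = C₀e^(−kt): 10.87 × 0.8662 = 9.415 mg/L.
At the second outfall, C = (0.3576·9.415 + 0.05960·126.0) / (0.3576 + 0.05960) = 26.07 mg/L.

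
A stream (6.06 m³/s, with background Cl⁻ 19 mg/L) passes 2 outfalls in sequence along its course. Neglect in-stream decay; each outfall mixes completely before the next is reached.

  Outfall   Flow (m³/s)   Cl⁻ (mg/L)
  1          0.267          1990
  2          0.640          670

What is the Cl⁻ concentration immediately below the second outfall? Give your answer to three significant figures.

154 mg/L

Below outfall 1: Q → 6.327 m³/s, C = (6.060·19.00 + 0.2670·1990)/6.327 = 102.2 mg/L.
Below outfall 2: Q → 6.967 m³/s, C = (6.327·102.2 + 0.6400·670.0)/6.967 = 154.3 mg/L.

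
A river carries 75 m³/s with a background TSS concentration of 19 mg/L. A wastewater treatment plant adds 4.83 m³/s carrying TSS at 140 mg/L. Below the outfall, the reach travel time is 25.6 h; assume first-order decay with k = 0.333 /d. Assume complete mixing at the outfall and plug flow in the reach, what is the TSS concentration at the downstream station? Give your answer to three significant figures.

18.5 mg/L

Conservation of mass: C = (75.00·19.00 + 4.830·140.0) / 79.83 = 2101/79.83 = 26.32 mg/L.
After decay, C = 26.32 × e^(−kt) = 26.32 × 0.7010 = 18.45 mg/L.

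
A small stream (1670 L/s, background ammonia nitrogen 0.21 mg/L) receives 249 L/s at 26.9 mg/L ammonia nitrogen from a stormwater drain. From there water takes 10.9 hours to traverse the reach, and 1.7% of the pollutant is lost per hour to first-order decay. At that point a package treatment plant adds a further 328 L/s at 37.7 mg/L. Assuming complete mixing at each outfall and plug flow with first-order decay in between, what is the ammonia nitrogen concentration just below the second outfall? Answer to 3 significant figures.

8.11 mg/L

Conservation of mass: C = (1670·0.2100 + 249.0·26.90) / 1919 = 7049/1919 = 3.673 mg/L; combined flow 1919 L/s.
1.7%/h lost → k = −ln(1 − 0.017) = 0.01715 h⁻¹.
Decay over the reach: 3.673·exp(−kt) = 3.673·0.8295 = 3.047 mg/L.
Second outfall: C = (1919·3.047 + 328.0·37.70)/2247 = 8.105 mg/L.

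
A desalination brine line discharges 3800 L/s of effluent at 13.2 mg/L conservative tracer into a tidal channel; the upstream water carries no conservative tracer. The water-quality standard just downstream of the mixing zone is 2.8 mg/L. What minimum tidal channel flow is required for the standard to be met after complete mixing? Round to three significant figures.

Set C_mix = 2.8: (Q·0 + 3800·13.20) / (Q + 3800) = 2.8
→ Q = 3800·(13.20 − 2.8)/(2.8 − 0) = 14110 L/s.

14100 L/s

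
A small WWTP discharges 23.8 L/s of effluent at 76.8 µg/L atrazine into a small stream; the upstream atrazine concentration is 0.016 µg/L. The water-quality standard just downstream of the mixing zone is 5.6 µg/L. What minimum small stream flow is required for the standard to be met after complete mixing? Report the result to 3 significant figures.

303 L/s

Set C_mix = 5.6: (Q·0.01600 + 23.80·76.80) / (Q + 23.80) = 5.6
→ Q = 23.80·(76.80 − 5.6)/(5.6 − 0.01600) = 303.5 L/s.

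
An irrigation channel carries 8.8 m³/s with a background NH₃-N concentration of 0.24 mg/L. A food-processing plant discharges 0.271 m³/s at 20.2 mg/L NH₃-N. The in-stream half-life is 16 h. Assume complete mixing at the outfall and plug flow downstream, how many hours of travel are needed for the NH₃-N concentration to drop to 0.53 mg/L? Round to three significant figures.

Mass balance: C = (8.800·0.2400 + 0.2710·20.20) / 9.071 = 7.586/9.071 = 0.8363 mg/L.
Half-life 16 h → k = ln 2 / 16 = 0.04332 h⁻¹ = 1.040 d⁻¹.
0.8363·exp(−k·t) = 0.53 → t = ln(0.8363/0.53)/k = 37900 s = 10.53 h.

10.5 h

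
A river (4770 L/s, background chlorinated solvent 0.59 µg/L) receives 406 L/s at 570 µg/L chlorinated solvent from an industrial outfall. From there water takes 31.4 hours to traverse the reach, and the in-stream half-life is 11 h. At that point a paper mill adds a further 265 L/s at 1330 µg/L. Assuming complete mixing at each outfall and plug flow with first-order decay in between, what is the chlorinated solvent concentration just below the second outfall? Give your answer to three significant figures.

70.7 µg/L

Mixed concentration C = ΣQC/ΣQ = (4770·0.5900 + 406.0·570.0) / 5176 = 234200/5176 = 45.25 µg/L; combined flow 5176 L/s.
Half-life 11 h → k = ln 2 / 11 = 0.06301 h⁻¹ = 1.512 d⁻¹.
After decay, C = 45.25 × e^(−kt) = 45.25 × 0.1383 = 6.257 µg/L.
At the second outfall, C = (5176·6.257 + 265.0·1330) / (5176 + 265.0) = 70.73 µg/L.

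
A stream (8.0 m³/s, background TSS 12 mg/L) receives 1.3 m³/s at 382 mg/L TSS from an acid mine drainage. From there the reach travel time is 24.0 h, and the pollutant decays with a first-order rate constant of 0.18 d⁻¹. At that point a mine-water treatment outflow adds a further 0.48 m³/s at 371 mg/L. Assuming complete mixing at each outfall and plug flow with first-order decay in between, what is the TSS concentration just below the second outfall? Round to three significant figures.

68.8 mg/L

Mixed concentration C = ΣQC/ΣQ = (8.000·12.00 + 1.300·382.0) / 9.300 = 592.6/9.300 = 63.72 mg/L; combined flow 9.300 m³/s.
Applying C = C₀e^(−kt): 63.72 × 0.8353 = 53.22 mg/L.
Second outfall: C = (9.300·53.22 + 0.4800·371.0)/9.780 = 68.82 mg/L.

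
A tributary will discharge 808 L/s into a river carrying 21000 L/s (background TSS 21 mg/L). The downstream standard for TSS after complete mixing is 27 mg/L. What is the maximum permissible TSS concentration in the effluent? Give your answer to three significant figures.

183 mg/L

At the limit, (Qr·Cr + Qe·Cₑ)/(Qr + Qe) = 27:
Cₑ = (21810·27 − 21000·21.00) / 808.0 = 182.9 mg/L.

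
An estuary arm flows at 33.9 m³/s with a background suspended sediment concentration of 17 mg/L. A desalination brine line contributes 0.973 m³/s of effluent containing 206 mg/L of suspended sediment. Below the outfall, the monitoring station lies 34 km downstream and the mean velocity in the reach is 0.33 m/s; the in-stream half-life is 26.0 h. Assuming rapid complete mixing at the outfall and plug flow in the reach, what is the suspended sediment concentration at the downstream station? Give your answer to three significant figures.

Flow-weighted average: C = (33.90·17.00 + 0.9730·206.0) / 34.87 = 776.7/34.87 = 22.27 mg/L.
Travel time t = 34·1000 / 0.33 = 103000 s = 28.62 h.
Half-life 26.0 h → k = ln 2 / 26.0 = 0.02666 h⁻¹ = 0.6398 d⁻¹.
Applying C = C₀e^(−kt): 22.27 × 0.4663 = 10.39 mg/L.

10.4 mg/L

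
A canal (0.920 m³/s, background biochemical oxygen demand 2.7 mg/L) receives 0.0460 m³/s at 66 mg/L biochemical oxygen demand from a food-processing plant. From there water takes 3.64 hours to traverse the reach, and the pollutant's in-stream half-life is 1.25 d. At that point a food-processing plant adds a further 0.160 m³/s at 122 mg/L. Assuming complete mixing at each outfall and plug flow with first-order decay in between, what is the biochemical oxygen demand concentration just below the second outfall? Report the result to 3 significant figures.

Conservation of mass: C = (0.9200·2.700 + 0.04600·66.00) / 0.9660 = 5.520/0.9660 = 5.714 mg/L; combined flow 0.9660 m³/s.
Half-life 1.25 d → k = ln 2 / 1.25 = 0.5545 d⁻¹.
Applying C = C₀e^(−kt): 5.714 × 0.9193 = 5.253 mg/L.
At the second outfall, C = (0.9660·5.253 + 0.1600·122.0) / (0.9660 + 0.1600) = 21.84 mg/L.

21.8 mg/L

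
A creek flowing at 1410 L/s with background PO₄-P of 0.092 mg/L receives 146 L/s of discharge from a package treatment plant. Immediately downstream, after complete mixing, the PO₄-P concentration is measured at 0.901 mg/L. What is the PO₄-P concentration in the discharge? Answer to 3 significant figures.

8.71 mg/L

Mass balance: 1410·0.09200 + 146.0·Cₑ = 1556·0.9010
→ Cₑ = (1556·0.9010 − 1410·0.09200) / 146.0 = 8.714 mg/L.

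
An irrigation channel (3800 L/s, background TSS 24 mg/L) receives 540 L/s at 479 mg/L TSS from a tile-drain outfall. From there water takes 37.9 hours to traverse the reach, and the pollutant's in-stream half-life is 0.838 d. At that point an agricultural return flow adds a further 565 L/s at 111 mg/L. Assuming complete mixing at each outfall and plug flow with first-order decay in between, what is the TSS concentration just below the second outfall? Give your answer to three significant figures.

32.1 mg/L

Mass balance: C = (3800·24.00 + 540.0·479.0) / 4340 = 349900/4340 = 80.61 mg/L; combined flow 4340 L/s.
Half-life 0.838 d → k = ln 2 / 0.838 = 0.8271 d⁻¹.
First-order decay: C = 80.61·exp(−k·t) = 80.61·0.2708 = 21.83 mg/L.
At the second outfall, C = (4340·21.83 + 565.0·111.0) / (4340 + 565.0) = 32.10 mg/L.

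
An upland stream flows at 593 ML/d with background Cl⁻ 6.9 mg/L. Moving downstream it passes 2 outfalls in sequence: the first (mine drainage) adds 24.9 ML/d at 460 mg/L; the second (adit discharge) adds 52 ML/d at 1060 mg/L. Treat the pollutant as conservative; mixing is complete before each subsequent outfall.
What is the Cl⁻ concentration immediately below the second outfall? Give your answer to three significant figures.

105 mg/L

Below outfall 1: Q → 617.9 ML/d, C = (593.0·6.900 + 24.90·460.0)/617.9 = 25.16 mg/L.
Below outfall 2: Q → 669.9 ML/d, C = (617.9·25.16 + 52.00·1060)/669.9 = 105.5 mg/L.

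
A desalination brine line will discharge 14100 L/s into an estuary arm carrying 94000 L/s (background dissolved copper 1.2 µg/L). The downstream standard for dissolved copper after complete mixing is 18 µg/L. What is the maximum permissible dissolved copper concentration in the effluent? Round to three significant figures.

At the limit, (Qr·Cr + Qe·Cₑ)/(Qr + Qe) = 18:
Cₑ = (108100·18 − 94000·1.200) / 14100 = 130.0 µg/L.

130 µg/L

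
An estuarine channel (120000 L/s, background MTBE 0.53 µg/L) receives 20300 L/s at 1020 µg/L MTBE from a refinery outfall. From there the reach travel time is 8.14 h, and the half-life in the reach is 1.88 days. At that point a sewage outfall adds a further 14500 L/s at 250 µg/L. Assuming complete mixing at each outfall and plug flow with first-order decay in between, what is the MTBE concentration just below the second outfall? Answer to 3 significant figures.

After mixing, C = (120000·0.5300 + 20300·1020) / 140300 = 20770000/140300 = 148.0 µg/L; combined flow 140300 L/s.
Half-life 1.88 d → k = ln 2 / 1.88 = 0.3687 d⁻¹.
Decay over the reach: 148.0·exp(−kt) = 148.0·0.8825 = 130.6 µg/L.
Second outfall: C = (140300·130.6 + 14500·250.0)/154800 = 141.8 µg/L.

142 µg/L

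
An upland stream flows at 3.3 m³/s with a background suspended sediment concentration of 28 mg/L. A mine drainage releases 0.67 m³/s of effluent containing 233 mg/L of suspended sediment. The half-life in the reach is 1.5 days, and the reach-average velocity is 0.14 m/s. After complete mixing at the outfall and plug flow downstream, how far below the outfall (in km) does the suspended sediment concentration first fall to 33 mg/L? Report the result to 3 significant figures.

Mass balance: C = (3.300·28.00 + 0.6700·233.0) / 3.970 = 248.5/3.970 = 62.60 mg/L.
Half-life 1.5 d → k = ln 2 / 1.5 = 0.4621 d⁻¹.
Set 62.60·exp(−k·t) = 33 → t = ln(62.60/33)/k = 119700 s = 33.25 h.
Distance = v·t = 0.14·119700 = 16760 m = 16.76 km.

16.8 km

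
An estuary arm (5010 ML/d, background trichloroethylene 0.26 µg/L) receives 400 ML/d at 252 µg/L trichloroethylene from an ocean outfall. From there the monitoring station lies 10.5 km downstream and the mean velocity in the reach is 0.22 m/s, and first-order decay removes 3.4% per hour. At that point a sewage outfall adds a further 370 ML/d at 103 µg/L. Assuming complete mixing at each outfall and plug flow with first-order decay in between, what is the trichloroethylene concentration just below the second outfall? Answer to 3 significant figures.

Conservation of mass: C = (5010·0.2600 + 400.0·252.0) / 5410 = 102100/5410 = 18.87 µg/L; combined flow 5410 ML/d.
Travel time t = 10.5·1000 / 0.22 = 47730 s = 13.26 h.
3.4%/h lost → k = −ln(1 − 0.034) = 0.03459 h⁻¹.
Decay over the reach: 18.87·exp(−kt) = 18.87·0.6322 = 11.93 µg/L.
At the second outfall, C = (5410·11.93 + 370.0·103.0) / (5410 + 370.0) = 17.76 µg/L.

17.8 µg/L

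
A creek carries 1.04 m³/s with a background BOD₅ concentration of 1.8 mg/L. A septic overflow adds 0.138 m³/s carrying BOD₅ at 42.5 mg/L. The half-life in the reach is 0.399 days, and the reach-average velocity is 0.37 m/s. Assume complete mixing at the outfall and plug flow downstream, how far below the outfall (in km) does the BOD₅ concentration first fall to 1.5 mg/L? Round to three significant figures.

27.2 km

Conservation of mass: C = (1.040·1.800 + 0.1380·42.50) / 1.178 = 7.737/1.178 = 6.568 mg/L.
Half-life 0.399 d → k = ln 2 / 0.399 = 1.737 d⁻¹.
Set 6.568·exp(−k·t) = 1.5 → t = ln(6.568/1.5)/k = 73450 s = 20.40 h.
Distance = v·t = 0.37·73450 = 27170 m = 27.17 km.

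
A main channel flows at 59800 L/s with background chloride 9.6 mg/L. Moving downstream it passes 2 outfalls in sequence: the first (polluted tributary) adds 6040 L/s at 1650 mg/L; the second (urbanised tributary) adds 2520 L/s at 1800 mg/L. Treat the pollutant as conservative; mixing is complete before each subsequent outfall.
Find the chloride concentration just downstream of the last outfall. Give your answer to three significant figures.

221 mg/L

After outfall 1: Q = 59800 + 6040 = 65840 L/s; C = (59800·9.600 + 6040·1650)/65840 = 160.1 mg/L.
After outfall 2: Q = 65840 + 2520 = 68360 L/s; C = (65840·160.1 + 2520·1800)/68360 = 220.5 mg/L.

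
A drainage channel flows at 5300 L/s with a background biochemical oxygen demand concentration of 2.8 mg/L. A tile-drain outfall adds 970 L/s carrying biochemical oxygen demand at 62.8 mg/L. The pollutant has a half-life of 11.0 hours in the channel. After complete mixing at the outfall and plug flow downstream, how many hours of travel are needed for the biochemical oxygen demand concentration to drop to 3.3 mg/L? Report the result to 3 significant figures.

20.6 h

Mass balance: C = (5300·2.800 + 970.0·62.80) / 6270 = 75760/6270 = 12.08 mg/L.
Half-life 11.0 h → k = ln 2 / 11.0 = 0.06301 h⁻¹ = 1.512 d⁻¹.
12.08·exp(−k·t) = 3.3 → t = ln(12.08/3.3)/k = 74150 s = 20.60 h.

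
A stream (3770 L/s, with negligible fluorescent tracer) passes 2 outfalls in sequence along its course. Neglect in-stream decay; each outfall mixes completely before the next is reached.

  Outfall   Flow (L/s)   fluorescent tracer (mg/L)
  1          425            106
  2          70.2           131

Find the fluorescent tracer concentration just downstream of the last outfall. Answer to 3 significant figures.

After outfall 1: Q = 3770 + 425.0 = 4195 L/s; C = (3770·0 + 425.0·106.0)/4195 = 10.74 mg/L.
After outfall 2: Q = 4195 + 70.20 = 4265 L/s; C = (4195·10.74 + 70.20·131.0)/4265 = 12.72 mg/L.

12.7 mg/L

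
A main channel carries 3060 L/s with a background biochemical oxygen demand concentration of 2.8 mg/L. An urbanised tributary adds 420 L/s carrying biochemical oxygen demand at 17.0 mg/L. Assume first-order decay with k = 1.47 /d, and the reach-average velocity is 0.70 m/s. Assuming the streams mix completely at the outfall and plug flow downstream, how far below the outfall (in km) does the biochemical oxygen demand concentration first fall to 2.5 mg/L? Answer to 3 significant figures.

Mixed concentration C = ΣQC/ΣQ = (3060·2.800 + 420.0·17.00) / 3480 = 15710/3480 = 4.514 mg/L.
Set 4.514·exp(−k·t) = 2.5 → t = ln(4.514/2.5)/k = 34730 s = 9.646 h.
Distance = v·t = 0.70·34730 = 24310 m = 24.31 km.

24.3 km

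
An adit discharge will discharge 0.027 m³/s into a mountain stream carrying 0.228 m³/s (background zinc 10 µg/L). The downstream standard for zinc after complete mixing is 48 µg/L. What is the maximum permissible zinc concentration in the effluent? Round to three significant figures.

369 µg/L

At the limit, (Qr·Cr + Qe·Cₑ)/(Qr + Qe) = 48:
Cₑ = (0.2550·48 − 0.2280·10.00) / 0.02700 = 368.9 µg/L.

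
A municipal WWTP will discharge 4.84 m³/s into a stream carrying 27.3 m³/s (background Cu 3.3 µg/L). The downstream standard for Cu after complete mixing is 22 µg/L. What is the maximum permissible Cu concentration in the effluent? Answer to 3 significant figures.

127 µg/L

At the limit, (Qr·Cr + Qe·Cₑ)/(Qr + Qe) = 22:
Cₑ = (32.14·22 − 27.30·3.300) / 4.840 = 127.5 µg/L.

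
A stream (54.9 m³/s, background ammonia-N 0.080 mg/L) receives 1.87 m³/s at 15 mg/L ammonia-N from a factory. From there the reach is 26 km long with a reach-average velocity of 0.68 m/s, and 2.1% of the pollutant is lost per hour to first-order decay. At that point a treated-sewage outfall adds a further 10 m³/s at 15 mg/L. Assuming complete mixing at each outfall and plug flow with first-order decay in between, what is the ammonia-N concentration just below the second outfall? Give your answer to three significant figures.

2.63 mg/L

Flow-weighted average: C = (54.90·0.08000 + 1.870·15.00) / 56.77 = 32.44/56.77 = 0.5715 mg/L; combined flow 56.77 m³/s.
Travel time t = 26·1000 / 0.68 = 38240 s = 10.62 h.
2.1%/h lost → k = −ln(1 − 0.021) = 0.02122 h⁻¹.
Decay over the reach: 0.5715·exp(−kt) = 0.5715·0.7982 = 0.4561 mg/L.
Second outfall: C = (56.77·0.4561 + 10.00·15.00)/66.77 = 2.634 mg/L.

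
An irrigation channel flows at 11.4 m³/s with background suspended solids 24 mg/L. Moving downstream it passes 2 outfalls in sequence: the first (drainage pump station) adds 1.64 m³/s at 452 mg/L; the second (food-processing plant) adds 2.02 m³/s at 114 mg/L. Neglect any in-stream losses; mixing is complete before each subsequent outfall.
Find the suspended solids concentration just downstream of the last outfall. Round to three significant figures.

82.7 mg/L

Outfall 1: combined Q = 13.04 m³/s; C = (11.40·24.00 + 1.640·452.0)/13.04 = 77.83 mg/L.
Outfall 2: combined Q = 15.06 m³/s; C = (13.04·77.83 + 2.020·114.0)/15.06 = 82.68 mg/L.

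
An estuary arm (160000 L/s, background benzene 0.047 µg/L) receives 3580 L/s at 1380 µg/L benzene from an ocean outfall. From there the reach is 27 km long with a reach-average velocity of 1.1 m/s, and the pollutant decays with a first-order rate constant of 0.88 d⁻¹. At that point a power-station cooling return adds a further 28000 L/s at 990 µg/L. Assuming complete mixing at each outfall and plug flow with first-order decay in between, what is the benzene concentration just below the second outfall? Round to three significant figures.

Mass balance: C = (160000·0.04700 + 3580·1380) / 163600 = 4948000/163600 = 30.25 µg/L; combined flow 163600 L/s.
Travel time t = 27·1000 / 1.1 = 24550 s = 6.818 h.
Decay over the reach: 30.25·exp(−kt) = 30.25·0.7788 = 23.56 µg/L.
At the second outfall, C = (163600·23.56 + 28000·990.0) / (163600 + 28000) = 164.8 µg/L.

165 µg/L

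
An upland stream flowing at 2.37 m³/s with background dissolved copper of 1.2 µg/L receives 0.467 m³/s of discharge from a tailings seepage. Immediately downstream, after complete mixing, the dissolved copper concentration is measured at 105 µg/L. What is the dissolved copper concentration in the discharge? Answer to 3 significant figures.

Mass balance: 2.370·1.200 + 0.4670·Cₑ = 2.837·105.0
→ Cₑ = (2.837·105.0 − 2.370·1.200) / 0.4670 = 631.8 µg/L.

632 µg/L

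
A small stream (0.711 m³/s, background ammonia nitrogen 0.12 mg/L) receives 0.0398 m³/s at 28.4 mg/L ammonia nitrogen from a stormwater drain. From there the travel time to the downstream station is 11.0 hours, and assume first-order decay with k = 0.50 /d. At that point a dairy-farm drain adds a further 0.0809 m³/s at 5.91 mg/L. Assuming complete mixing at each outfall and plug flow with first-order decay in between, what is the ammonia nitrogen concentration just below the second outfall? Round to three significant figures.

Flow-weighted average: C = (0.7110·0.1200 + 0.03980·28.40) / 0.7508 = 1.216/0.7508 = 1.619 mg/L; combined flow 0.7508 m³/s.
Applying C = C₀e^(−kt): 1.619 × 0.7952 = 1.288 mg/L.
At the second outfall, C = (0.7508·1.288 + 0.08090·5.910) / (0.7508 + 0.08090) = 1.737 mg/L.

1.74 mg/L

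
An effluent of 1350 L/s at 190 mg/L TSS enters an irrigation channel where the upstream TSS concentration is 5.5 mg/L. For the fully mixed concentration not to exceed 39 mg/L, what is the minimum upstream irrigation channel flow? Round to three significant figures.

Set C_mix = 39: (Q·5.500 + 1350·190.0) / (Q + 1350) = 39
→ Q = 1350·(190.0 − 39)/(39 − 5.500) = 6085 L/s.

6090 L/s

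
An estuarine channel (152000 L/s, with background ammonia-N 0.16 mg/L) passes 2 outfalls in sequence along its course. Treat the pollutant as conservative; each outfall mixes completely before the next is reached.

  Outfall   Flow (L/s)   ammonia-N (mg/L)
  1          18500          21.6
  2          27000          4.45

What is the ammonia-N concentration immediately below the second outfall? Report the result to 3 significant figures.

2.75 mg/L

Outfall 1: combined Q = 170500 L/s; C = (152000·0.1600 + 18500·21.60)/170500 = 2.486 mg/L.
Outfall 2: combined Q = 197500 L/s; C = (170500·2.486 + 27000·4.450)/197500 = 2.755 mg/L.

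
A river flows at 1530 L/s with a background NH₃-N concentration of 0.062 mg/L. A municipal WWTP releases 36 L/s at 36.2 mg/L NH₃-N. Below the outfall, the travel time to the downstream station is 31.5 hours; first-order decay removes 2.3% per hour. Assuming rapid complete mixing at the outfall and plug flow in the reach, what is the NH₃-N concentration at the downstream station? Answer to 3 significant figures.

After mixing, C = (1530·0.06200 + 36.00·36.20) / 1566 = 1398/1566 = 0.8928 mg/L.
2.3%/h lost → k = −ln(1 − 0.023) = 0.02327 h⁻¹.
Decay over the reach: 0.8928·exp(−kt) = 0.8928·0.4805 = 0.4290 mg/L.

0.429 mg/L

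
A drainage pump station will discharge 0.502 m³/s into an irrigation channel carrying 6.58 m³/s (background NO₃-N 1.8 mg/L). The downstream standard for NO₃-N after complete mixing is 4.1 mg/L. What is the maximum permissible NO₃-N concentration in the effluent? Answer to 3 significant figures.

At the limit, (Qr·Cr + Qe·Cₑ)/(Qr + Qe) = 4.1:
Cₑ = (7.082·4.1 − 6.580·1.800) / 0.5020 = 34.25 mg/L.

34.2 mg/L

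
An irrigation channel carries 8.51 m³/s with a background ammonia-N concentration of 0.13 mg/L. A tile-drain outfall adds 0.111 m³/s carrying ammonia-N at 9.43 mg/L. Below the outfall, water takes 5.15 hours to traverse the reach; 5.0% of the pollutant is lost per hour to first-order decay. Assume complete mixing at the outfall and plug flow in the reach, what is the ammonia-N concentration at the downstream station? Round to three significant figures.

Conservation of mass: C = (8.510·0.1300 + 0.1110·9.430) / 8.621 = 2.153/8.621 = 0.2497 mg/L.
5.0%/h lost → k = −ln(1 − 0.05) = 0.05129 h⁻¹.
After decay, C = 0.2497 × e^(−kt) = 0.2497 × 0.7679 = 0.1918 mg/L.

0.192 mg/L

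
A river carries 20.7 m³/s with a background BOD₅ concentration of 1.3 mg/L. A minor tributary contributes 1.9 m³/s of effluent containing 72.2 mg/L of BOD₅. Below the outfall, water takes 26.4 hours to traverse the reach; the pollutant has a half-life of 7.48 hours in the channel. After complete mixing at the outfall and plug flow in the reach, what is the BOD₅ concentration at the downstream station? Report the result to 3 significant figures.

0.629 mg/L

Mixed concentration C = ΣQC/ΣQ = (20.70·1.300 + 1.900·72.20) / 22.60 = 164.1/22.60 = 7.261 mg/L.
Half-life 7.48 h → k = ln 2 / 7.48 = 0.09267 h⁻¹ = 2.224 d⁻¹.
Decay over the reach: 7.261·exp(−kt) = 7.261·0.08660 = 0.6288 mg/L.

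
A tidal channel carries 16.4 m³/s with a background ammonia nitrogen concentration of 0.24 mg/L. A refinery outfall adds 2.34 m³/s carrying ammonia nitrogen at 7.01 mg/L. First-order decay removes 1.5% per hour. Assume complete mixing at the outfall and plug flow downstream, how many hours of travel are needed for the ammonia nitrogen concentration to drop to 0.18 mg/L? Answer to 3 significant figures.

Mass balance: C = (16.40·0.2400 + 2.340·7.010) / 18.74 = 20.34/18.74 = 1.085 mg/L.
1.5%/h lost → k = −ln(1 − 0.015) = 0.01511 h⁻¹.
1.085·exp(−k·t) = 0.18 → t = ln(1.085/0.18)/k = 428000 s = 118.9 h.

119 h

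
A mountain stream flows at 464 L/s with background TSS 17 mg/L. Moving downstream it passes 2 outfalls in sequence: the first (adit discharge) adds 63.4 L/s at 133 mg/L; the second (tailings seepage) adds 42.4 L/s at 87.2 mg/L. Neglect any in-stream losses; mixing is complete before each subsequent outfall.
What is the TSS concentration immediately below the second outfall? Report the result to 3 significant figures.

Outfall 1: combined Q = 527.4 L/s; C = (464.0·17.00 + 63.40·133.0)/527.4 = 30.94 mg/L.
Outfall 2: combined Q = 569.8 L/s; C = (527.4·30.94 + 42.40·87.20)/569.8 = 35.13 mg/L.

35.1 mg/L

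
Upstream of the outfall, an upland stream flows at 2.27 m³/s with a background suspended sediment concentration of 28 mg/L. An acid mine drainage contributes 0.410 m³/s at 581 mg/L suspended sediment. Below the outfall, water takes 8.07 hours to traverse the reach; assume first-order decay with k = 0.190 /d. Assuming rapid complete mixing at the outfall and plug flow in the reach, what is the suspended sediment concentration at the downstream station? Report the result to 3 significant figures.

106 mg/L

After mixing, C = (2.270·28.00 + 0.4100·581.0) / 2.680 = 301.8/2.680 = 112.6 mg/L.
First-order decay: C = 112.6·exp(−k·t) = 112.6·0.9381 = 105.6 mg/L.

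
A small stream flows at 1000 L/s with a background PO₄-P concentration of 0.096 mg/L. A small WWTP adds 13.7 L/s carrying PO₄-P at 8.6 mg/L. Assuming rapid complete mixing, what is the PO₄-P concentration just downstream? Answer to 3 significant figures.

Mixed concentration C = ΣQC/ΣQ = (1000·0.09600 + 13.70·8.600) / 1014 = 213.8/1014 = 0.2109 mg/L.

0.211 mg/L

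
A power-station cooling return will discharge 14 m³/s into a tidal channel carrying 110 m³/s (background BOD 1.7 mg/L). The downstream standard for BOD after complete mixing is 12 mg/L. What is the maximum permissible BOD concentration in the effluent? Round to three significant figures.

At the limit, (Qr·Cr + Qe·Cₑ)/(Qr + Qe) = 12:
Cₑ = (124.0·12 − 110.0·1.700) / 14.00 = 92.93 mg/L.

92.9 mg/L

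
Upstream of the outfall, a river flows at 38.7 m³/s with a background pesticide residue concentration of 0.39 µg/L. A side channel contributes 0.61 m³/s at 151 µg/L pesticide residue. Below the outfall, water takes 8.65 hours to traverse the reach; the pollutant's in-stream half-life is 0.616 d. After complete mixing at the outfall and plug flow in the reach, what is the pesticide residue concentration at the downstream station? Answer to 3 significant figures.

1.82 µg/L

Mass balance: C = (38.70·0.3900 + 0.6100·151.0) / 39.31 = 107.2/39.31 = 2.727 µg/L.
Half-life 0.616 d → k = ln 2 / 0.616 = 1.125 d⁻¹.
Applying C = C₀e^(−kt): 2.727 × 0.6666 = 1.818 µg/L.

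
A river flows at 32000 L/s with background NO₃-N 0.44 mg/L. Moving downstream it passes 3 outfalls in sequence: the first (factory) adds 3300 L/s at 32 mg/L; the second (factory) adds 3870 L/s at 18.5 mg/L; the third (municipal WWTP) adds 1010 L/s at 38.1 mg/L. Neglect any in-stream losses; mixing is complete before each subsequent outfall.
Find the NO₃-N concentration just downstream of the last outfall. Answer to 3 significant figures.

5.72 mg/L

Below outfall 1: Q → 35300 L/s, C = (32000·0.4400 + 3300·32.00)/35300 = 3.390 mg/L.
Below outfall 2: Q → 39170 L/s, C = (35300·3.390 + 3870·18.50)/39170 = 4.883 mg/L.
Below outfall 3: Q → 40180 L/s, C = (39170·4.883 + 1010·38.10)/40180 = 5.718 mg/L.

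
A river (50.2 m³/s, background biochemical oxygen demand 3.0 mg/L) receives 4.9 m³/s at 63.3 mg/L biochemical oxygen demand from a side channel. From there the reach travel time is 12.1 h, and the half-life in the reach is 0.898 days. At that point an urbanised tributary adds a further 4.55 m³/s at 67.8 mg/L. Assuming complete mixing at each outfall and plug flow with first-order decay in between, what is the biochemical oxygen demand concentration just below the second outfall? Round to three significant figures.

10.4 mg/L

Flow-weighted average: C = (50.20·3.000 + 4.900·63.30) / 55.10 = 460.8/55.10 = 8.362 mg/L; combined flow 55.10 m³/s.
Half-life 0.898 d → k = ln 2 / 0.898 = 0.7719 d⁻¹.
After decay, C = 8.362 × e^(−kt) = 8.362 × 0.6776 = 5.667 mg/L.
Second outfall: C = (55.10·5.667 + 4.550·67.80)/59.65 = 10.41 mg/L.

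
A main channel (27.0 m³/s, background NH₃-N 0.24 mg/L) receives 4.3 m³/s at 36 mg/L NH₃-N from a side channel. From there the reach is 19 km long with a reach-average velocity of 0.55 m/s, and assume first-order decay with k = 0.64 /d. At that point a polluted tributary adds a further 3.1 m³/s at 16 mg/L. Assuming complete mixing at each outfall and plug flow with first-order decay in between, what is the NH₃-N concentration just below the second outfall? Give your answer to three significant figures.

5.07 mg/L

Mixed concentration C = ΣQC/ΣQ = (27.00·0.2400 + 4.300·36.00) / 31.30 = 161.3/31.30 = 5.153 mg/L; combined flow 31.30 m³/s.
Travel time t = 19·1000 / 0.55 = 34550 s = 9.596 h.
After decay, C = 5.153 × e^(−kt) = 5.153 × 0.7742 = 3.989 mg/L.
Second outfall: C = (31.30·3.989 + 3.100·16.00)/34.40 = 5.072 mg/L.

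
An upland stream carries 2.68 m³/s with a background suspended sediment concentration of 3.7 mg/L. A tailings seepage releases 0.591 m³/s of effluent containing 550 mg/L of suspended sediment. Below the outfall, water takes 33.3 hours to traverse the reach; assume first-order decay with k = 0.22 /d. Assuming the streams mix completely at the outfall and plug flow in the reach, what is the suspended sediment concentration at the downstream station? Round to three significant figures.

Mixed concentration C = ΣQC/ΣQ = (2.680·3.700 + 0.5910·550.0) / 3.271 = 335.0/3.271 = 102.4 mg/L.
First-order decay: C = 102.4·exp(−k·t) = 102.4·0.7369 = 75.47 mg/L.

75.5 mg/L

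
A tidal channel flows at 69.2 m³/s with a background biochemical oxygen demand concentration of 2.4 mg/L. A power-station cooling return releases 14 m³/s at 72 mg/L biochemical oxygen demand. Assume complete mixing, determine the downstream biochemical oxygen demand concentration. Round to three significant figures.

14.1 mg/L

Flow-weighted average: C = (69.20·2.400 + 14.00·72.00) / 83.20 = 1174/83.20 = 14.11 mg/L.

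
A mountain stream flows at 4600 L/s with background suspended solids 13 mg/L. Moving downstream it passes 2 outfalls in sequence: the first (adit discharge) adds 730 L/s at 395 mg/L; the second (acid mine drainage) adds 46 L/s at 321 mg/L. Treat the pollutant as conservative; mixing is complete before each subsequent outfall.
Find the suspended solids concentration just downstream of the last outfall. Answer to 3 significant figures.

67.5 mg/L

Below outfall 1: Q → 5330 L/s, C = (4600·13.00 + 730.0·395.0)/5330 = 65.32 mg/L.
Below outfall 2: Q → 5376 L/s, C = (5330·65.32 + 46.00·321.0)/5376 = 67.51 mg/L.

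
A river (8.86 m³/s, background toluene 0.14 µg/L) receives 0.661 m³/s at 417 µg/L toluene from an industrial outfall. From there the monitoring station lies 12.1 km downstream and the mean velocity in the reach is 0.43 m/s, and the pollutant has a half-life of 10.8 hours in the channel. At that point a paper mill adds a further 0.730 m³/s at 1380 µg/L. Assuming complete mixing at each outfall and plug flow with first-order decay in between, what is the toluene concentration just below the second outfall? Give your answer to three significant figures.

115 µg/L

Flow-weighted average: C = (8.860·0.1400 + 0.6610·417.0) / 9.521 = 276.9/9.521 = 29.08 µg/L; combined flow 9.521 m³/s.
Travel time t = 12.1·1000 / 0.43 = 28140 s = 7.817 h.
Half-life 10.8 h → k = ln 2 / 10.8 = 0.06418 h⁻¹ = 1.540 d⁻¹.
Applying C = C₀e^(−kt): 29.08 × 0.6055 = 17.61 µg/L.
Second outfall: C = (9.521·17.61 + 0.7300·1380)/10.25 = 114.6 µg/L.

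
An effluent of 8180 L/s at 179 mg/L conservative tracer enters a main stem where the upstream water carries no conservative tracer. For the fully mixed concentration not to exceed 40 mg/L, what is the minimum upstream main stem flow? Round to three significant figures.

Set C_mix = 40: (Q·0 + 8180·179.0) / (Q + 8180) = 40
→ Q = 8180·(179.0 − 40)/(40 − 0) = 28430 L/s.

28400 L/s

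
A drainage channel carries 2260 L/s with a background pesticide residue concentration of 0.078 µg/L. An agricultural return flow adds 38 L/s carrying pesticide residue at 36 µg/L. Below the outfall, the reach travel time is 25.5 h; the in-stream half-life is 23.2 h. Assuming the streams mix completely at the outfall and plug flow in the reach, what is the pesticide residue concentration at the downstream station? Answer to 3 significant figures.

Mass balance: C = (2260·0.07800 + 38.00·36.00) / 2298 = 1544/2298 = 0.6720 µg/L.
Half-life 23.2 h → k = ln 2 / 23.2 = 0.02988 h⁻¹ = 0.7170 d⁻¹.
Decay over the reach: 0.6720·exp(−kt) = 0.6720·0.4668 = 0.3137 µg/L.

0.314 µg/L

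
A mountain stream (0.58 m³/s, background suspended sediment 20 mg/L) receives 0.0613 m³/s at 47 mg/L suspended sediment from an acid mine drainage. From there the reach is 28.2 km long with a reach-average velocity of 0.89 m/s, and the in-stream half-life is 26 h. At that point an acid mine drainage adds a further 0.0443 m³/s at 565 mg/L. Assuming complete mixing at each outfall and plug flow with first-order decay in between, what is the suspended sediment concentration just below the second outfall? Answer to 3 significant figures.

Conservation of mass: C = (0.5800·20.00 + 0.06130·47.00) / 0.6413 = 14.48/0.6413 = 22.58 mg/L; combined flow 0.6413 m³/s.
Travel time t = 28.2·1000 / 0.89 = 31690 s = 8.801 h.
Half-life 26 h → k = ln 2 / 26 = 0.02666 h⁻¹ = 0.6398 d⁻¹.
After decay, C = 22.58 × e^(−kt) = 22.58 × 0.7909 = 17.86 mg/L.
Second outfall: C = (0.6413·17.86 + 0.04430·565.0)/0.6856 = 53.21 mg/L.

53.2 mg/L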